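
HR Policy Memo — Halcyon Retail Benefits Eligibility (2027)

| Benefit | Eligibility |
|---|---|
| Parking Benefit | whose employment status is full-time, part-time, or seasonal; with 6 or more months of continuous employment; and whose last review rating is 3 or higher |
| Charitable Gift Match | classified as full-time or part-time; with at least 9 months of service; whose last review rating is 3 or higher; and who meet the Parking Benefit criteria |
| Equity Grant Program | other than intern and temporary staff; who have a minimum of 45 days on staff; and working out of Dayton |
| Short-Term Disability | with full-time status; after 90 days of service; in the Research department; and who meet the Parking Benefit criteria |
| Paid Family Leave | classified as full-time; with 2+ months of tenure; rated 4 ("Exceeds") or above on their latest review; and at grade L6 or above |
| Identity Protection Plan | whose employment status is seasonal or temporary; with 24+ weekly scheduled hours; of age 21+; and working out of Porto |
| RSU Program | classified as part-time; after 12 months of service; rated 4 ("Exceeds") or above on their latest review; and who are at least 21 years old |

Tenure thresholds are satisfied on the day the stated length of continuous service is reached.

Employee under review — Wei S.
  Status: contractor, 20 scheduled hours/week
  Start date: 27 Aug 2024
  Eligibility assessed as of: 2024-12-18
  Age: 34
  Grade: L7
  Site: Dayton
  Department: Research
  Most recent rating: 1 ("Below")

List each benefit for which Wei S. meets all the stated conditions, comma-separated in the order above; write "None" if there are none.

Service from 27 Aug 2024 to 2024-12-18: 113 days.
Parking Benefit — status contractor ✗ (requires full-time, part-time, or seasonal) → not eligible.
Charitable Gift Match — status contractor ✗ (requires full-time or part-time) → not eligible.
Equity Grant Program — status contractor ✓ (not excluded); service 113 days ≥ 45 days ✓; site Dayton ✓ → eligible.
Short-Term Disability — status contractor ✗ (requires full-time) → not eligible.
Paid Family Leave — status contractor ✗ (requires full-time) → not eligible.
Identity Protection Plan — status contractor ✗ (requires seasonal or temporary) → not eligible.
RSU Program — status contractor ✗ (requires part-time) → not eligible.

Equity Grant Program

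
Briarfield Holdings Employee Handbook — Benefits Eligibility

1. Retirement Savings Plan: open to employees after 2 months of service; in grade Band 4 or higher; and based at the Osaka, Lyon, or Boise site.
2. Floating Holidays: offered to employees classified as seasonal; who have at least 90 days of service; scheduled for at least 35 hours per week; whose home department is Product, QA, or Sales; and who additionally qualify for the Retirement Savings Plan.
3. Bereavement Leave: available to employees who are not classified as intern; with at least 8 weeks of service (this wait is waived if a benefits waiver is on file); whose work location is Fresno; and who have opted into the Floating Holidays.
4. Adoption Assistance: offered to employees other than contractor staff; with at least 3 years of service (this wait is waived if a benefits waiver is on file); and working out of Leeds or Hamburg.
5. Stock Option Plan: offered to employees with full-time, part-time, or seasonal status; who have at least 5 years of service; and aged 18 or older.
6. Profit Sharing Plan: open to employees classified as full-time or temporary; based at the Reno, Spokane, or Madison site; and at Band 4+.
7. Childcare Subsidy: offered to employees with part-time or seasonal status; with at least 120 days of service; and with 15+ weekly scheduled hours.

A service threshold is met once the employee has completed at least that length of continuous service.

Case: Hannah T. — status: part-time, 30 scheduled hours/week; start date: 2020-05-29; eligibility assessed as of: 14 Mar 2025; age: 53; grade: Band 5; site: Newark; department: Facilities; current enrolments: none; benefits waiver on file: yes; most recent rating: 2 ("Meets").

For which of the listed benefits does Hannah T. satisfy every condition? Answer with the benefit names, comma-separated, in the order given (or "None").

Service from 2020-05-29 to 14 Mar 2025: 1750 days.
Retirement Savings Plan — service 1750 days ≥ 2 months (≈60 days) ✓; grade Band 5 ≥ Band 4 ✓; site Newark ✗ (not Osaka, Lyon, or Boise) → not eligible.
Floating Holidays — status part-time ✗ (requires seasonal) → not eligible.
Bereavement Leave — status part-time ✓ (not excluded); benefits waiver on file ✓; site Newark ✗ (not Fresno) → not eligible.
Adoption Assistance — status part-time ✓ (not excluded); benefits waiver on file ✓; site Newark ✗ (not Leeds or Hamburg) → not eligible.
Stock Option Plan — status part-time ✓; service 1750 days < 5 years (≈1825 days) ✗ → not eligible.
Profit Sharing Plan — status part-time ✗ (requires full-time or temporary) → not eligible.
Childcare Subsidy — status part-time ✓; service 1750 days ≥ 120 days ✓; 30 hrs/wk ≥ 15 ✓ → eligible.

Childcare Subsidy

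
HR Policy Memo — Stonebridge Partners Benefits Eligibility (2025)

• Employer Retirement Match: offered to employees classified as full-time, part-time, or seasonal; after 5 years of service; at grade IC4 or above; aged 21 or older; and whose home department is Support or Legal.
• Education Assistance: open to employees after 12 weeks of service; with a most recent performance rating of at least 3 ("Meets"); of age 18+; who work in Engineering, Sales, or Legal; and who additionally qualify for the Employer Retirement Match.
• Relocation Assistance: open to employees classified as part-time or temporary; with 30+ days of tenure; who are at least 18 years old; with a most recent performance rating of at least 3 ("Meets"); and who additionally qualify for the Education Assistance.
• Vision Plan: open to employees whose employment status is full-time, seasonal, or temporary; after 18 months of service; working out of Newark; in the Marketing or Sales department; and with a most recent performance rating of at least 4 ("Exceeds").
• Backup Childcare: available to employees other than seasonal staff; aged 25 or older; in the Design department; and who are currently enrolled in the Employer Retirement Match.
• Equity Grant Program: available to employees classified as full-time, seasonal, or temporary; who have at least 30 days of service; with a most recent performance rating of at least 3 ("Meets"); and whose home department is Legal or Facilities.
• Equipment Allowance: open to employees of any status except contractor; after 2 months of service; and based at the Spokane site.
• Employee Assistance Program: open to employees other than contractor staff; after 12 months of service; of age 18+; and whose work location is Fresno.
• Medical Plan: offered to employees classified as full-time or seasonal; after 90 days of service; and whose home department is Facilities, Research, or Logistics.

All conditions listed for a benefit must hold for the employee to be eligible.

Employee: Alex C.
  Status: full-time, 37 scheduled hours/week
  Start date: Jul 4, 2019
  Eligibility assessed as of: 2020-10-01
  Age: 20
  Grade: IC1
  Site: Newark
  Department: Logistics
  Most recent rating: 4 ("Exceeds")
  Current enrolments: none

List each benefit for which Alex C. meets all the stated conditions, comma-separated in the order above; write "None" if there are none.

Medical Plan

Service from Jul 4, 2019 to 2020-10-01: 455 days.
Employer Retirement Match — status full-time ✓; service 455 days < 5 years (≈1825 days) ✗ → not eligible.
Education Assistance — service 455 days ≥ 12 weeks (≈84 days) ✓; rating 4 ≥ 3 ✓; age 20 ≥ 18 ✓; dept Logistics ✗ → not eligible.
Relocation Assistance — status full-time ✗ (requires part-time or temporary) → not eligible.
Vision Plan — status full-time ✓; service 455 days < 18 months (≈540 days) ✗ → not eligible.
Backup Childcare — status full-time ✓ (not excluded); age 20 < 25 ✗ → not eligible.
Equity Grant Program — status full-time ✓; service 455 days ≥ 30 days ✓; rating 4 ≥ 3 ✓; dept Logistics ✗ → not eligible.
Equipment Allowance — status full-time ✓ (not excluded); service 455 days ≥ 2 months (≈60 days) ✓; site Newark ✗ (not Spokane) → not eligible.
Employee Assistance Program — status full-time ✓ (not excluded); service 455 days ≥ 12 months (≈360 days) ✓; age 20 ≥ 18 ✓; site Newark ✗ (not Fresno) → not eligible.
Medical Plan — status full-time ✓; service 455 days ≥ 90 days ✓; dept Logistics ✓ → eligible.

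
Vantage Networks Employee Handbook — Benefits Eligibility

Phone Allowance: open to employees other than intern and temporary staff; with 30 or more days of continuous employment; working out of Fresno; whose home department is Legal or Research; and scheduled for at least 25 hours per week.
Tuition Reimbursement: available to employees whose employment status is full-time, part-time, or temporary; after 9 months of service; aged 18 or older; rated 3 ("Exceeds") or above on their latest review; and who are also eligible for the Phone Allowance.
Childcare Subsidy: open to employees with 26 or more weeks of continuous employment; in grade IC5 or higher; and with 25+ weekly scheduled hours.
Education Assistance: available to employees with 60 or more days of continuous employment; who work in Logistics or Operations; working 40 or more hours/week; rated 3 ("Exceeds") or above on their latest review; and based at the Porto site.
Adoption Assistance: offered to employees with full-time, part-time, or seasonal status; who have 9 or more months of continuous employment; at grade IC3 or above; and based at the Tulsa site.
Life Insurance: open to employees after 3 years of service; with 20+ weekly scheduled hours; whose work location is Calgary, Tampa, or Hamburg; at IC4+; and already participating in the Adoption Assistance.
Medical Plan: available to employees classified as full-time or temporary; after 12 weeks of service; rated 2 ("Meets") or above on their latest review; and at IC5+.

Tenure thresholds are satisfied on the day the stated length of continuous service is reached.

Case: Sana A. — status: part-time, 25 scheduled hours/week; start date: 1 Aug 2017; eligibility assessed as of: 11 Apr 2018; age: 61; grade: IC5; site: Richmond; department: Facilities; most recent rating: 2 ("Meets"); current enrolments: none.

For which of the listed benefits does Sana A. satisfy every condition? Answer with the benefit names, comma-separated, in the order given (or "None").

Childcare Subsidy

Service from 1 Aug 2017 to 11 Apr 2018: 253 days.
Phone Allowance — status part-time ✓ (not excluded); service 253 days ≥ 30 days ✓; site Richmond ✗ (not Fresno) → not eligible.
Tuition Reimbursement — status part-time ✓; service 253 days < 9 months (≈270 days) ✗ → not eligible.
Childcare Subsidy — service 253 days ≥ 26 weeks (≈182 days) ✓; grade IC5 ≥ IC5 ✓; 25 hrs/wk ≥ 25 ✓ → eligible.
Education Assistance — service 253 days ≥ 60 days ✓; dept Facilities ✗ → not eligible.
Adoption Assistance — status part-time ✓; service 253 days < 9 months (≈270 days) ✗ → not eligible.
Life Insurance — service 253 days < 3 years (≈1095 days) ✗ → not eligible.
Medical Plan — status part-time ✗ (requires full-time or temporary) → not eligible.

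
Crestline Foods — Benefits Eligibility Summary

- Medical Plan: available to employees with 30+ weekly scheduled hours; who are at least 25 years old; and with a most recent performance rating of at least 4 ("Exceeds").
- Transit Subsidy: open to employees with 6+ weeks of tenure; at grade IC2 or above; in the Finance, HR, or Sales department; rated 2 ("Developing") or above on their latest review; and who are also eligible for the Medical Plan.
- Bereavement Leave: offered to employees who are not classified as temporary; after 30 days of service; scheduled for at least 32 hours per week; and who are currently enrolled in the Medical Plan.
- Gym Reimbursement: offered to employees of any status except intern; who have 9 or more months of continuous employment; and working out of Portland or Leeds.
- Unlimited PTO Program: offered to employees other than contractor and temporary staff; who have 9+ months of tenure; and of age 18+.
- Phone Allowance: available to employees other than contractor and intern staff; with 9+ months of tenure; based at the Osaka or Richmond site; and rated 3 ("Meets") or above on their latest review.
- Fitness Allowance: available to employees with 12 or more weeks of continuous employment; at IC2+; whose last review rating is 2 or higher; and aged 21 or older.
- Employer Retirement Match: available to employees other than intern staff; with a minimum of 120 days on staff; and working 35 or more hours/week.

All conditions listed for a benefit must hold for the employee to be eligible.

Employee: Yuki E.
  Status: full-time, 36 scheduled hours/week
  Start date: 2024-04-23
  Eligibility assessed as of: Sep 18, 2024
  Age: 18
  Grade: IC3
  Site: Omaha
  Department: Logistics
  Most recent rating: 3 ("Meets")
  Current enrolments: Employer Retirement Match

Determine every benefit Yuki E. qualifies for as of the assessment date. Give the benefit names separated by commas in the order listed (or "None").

Employer Retirement Match

Service from 2024-04-23 to Sep 18, 2024: 148 days.
Medical Plan — 36 hrs/wk ≥ 30 ✓; age 18 < 25 ✗ → not eligible.
Transit Subsidy — service 148 days ≥ 6 weeks (≈42 days) ✓; grade IC3 ≥ IC2 ✓; dept Logistics ✗ → not eligible.
Bereavement Leave — status full-time ✓ (not excluded); service 148 days ≥ 30 days ✓; 36 hrs/wk ≥ 32 ✓; not enrolled in Medical Plan ✗ → not eligible.
Gym Reimbursement — status full-time ✓ (not excluded); service 148 days < 9 months (≈270 days) ✗ → not eligible.
Unlimited PTO Program — status full-time ✓ (not excluded); service 148 days < 9 months (≈270 days) ✗ → not eligible.
Phone Allowance — status full-time ✓ (not excluded); service 148 days < 9 months (≈270 days) ✗ → not eligible.
Fitness Allowance — service 148 days ≥ 12 weeks (≈84 days) ✓; grade IC3 ≥ IC2 ✓; rating 3 ≥ 2 ✓; age 18 < 21 ✗ → not eligible.
Employer Retirement Match — status full-time ✓ (not excluded); service 148 days ≥ 120 days ✓; 36 hrs/wk ≥ 35 ✓ → eligible.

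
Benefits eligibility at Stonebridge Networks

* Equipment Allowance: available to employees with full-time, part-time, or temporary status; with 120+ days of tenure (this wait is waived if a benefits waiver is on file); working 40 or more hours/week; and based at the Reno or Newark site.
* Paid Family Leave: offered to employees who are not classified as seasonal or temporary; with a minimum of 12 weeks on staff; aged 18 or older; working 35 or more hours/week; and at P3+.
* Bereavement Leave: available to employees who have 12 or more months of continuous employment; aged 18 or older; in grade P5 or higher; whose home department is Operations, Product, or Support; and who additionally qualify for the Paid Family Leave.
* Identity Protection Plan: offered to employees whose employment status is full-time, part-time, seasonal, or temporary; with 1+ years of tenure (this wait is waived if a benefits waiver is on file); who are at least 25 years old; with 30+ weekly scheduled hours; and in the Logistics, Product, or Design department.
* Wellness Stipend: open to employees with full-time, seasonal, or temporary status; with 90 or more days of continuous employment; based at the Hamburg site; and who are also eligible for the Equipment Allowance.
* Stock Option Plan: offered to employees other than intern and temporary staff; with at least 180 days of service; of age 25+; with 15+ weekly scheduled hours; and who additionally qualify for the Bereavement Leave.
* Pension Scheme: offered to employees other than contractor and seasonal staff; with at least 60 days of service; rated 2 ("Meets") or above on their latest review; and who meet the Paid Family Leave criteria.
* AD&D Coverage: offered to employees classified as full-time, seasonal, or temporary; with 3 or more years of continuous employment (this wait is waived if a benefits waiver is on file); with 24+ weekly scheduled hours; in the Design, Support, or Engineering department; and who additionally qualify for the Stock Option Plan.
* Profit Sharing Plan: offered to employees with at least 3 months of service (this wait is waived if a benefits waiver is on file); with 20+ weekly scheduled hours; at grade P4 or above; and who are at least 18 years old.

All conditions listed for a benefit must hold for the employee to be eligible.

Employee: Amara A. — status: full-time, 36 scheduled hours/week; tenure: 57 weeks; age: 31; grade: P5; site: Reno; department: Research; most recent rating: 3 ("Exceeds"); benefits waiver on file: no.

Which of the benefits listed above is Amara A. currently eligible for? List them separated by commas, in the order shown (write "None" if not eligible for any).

Equipment Allowance — status full-time ✓; no waiver, service 57 weeks ≥ 120 days ✓; 36 hrs/wk < 40 ✗ → not eligible.
Paid Family Leave — status full-time ✓ (not excluded); service 57 weeks ≥ 12 weeks ✓; age 31 ≥ 18 ✓; 36 hrs/wk ≥ 35 ✓; grade P5 ≥ P3 ✓ → eligible.
Bereavement Leave — service 57 weeks ≥ 12 months (≈360 days) ✓; age 31 ≥ 18 ✓; grade P5 ≥ P5 ✓; dept Research ✗ → not eligible.
Identity Protection Plan — status full-time ✓; no waiver, service 57 weeks ≥ 1 year (≈365 days) ✓; age 31 ≥ 25 ✓; 36 hrs/wk ≥ 30 ✓; dept Research ✗ → not eligible.
Wellness Stipend — status full-time ✓; service 57 weeks ≥ 90 days ✓; site Reno ✗ (not Hamburg) → not eligible.
Stock Option Plan — status full-time ✓ (not excluded); service 57 weeks ≥ 180 days ✓; age 31 ≥ 25 ✓; 36 hrs/wk ≥ 15 ✓; not eligible for Bereavement Leave ✗ → not eligible.
Pension Scheme — status full-time ✓ (not excluded); service 57 weeks ≥ 60 days ✓; rating 3 ≥ 2 ✓; eligible for Paid Family Leave ✓ → eligible.
AD&D Coverage — status full-time ✓; no waiver, service 57 weeks < 3 years (≈1095 days) ✗ → not eligible.
Profit Sharing Plan — no waiver, service 57 weeks ≥ 3 months (≈90 days) ✓; 36 hrs/wk ≥ 20 ✓; grade P5 ≥ P4 ✓; age 31 ≥ 18 ✓ → eligible.

Paid Family Leave, Pension Scheme, Profit Sharing Plan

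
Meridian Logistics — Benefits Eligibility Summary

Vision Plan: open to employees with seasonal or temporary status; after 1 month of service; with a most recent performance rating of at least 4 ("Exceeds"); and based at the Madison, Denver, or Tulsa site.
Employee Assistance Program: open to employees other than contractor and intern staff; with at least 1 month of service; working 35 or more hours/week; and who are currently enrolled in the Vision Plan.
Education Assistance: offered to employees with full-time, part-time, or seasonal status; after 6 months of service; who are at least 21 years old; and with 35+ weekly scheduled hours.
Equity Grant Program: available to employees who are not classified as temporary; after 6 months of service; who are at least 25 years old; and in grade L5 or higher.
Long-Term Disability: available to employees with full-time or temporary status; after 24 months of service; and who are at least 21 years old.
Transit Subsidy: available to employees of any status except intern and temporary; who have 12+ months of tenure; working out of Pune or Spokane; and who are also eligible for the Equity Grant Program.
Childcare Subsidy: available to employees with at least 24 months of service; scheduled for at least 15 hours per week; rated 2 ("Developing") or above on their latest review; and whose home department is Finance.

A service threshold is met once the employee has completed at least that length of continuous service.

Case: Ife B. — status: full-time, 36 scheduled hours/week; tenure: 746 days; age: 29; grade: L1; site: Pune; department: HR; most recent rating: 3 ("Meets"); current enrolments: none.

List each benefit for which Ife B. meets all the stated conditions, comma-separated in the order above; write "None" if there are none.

Education Assistance, Long-Term Disability

Vision Plan — status full-time ✗ (requires seasonal or temporary) → not eligible.
Employee Assistance Program — status full-time ✓ (not excluded); service 746 days ≥ 1 month (≈30 days) ✓; 36 hrs/wk ≥ 35 ✓; not enrolled in Vision Plan ✗ → not eligible.
Education Assistance — status full-time ✓; service 746 days ≥ 6 months (≈180 days) ✓; age 29 ≥ 21 ✓; 36 hrs/wk ≥ 35 ✓ → eligible.
Equity Grant Program — status full-time ✓ (not excluded); service 746 days ≥ 6 months (≈180 days) ✓; age 29 ≥ 25 ✓; grade L1 < L5 ✗ → not eligible.
Long-Term Disability — status full-time ✓; service 746 days ≥ 24 months (≈720 days) ✓; age 29 ≥ 21 ✓ → eligible.
Transit Subsidy — status full-time ✓ (not excluded); service 746 days ≥ 12 months (≈360 days) ✓; site Pune ✓; not eligible for Equity Grant Program ✗ → not eligible.
Childcare Subsidy — service 746 days ≥ 24 months (≈720 days) ✓; 36 hrs/wk ≥ 15 ✓; rating 3 ≥ 2 ✓; dept HR ✗ → not eligible.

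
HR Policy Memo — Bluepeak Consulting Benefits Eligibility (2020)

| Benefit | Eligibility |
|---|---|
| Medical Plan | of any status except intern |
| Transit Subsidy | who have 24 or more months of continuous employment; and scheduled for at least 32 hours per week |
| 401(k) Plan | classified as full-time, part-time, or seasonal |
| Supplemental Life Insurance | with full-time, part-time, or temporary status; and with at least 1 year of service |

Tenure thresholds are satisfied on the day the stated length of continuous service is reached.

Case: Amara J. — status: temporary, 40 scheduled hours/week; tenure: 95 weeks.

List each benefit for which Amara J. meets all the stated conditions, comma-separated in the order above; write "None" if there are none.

Medical Plan — status temporary ✓ (not excluded) → eligible.
Transit Subsidy — service 95 weeks < 24 months (≈720 days) ✗ → not eligible.
401(k) Plan — status temporary ✗ (requires full-time, part-time, or seasonal) → not eligible.
Supplemental Life Insurance — status temporary ✓; service 95 weeks ≥ 1 year (≈365 days) ✓ → eligible.

Medical Plan, Supplemental Life Insurance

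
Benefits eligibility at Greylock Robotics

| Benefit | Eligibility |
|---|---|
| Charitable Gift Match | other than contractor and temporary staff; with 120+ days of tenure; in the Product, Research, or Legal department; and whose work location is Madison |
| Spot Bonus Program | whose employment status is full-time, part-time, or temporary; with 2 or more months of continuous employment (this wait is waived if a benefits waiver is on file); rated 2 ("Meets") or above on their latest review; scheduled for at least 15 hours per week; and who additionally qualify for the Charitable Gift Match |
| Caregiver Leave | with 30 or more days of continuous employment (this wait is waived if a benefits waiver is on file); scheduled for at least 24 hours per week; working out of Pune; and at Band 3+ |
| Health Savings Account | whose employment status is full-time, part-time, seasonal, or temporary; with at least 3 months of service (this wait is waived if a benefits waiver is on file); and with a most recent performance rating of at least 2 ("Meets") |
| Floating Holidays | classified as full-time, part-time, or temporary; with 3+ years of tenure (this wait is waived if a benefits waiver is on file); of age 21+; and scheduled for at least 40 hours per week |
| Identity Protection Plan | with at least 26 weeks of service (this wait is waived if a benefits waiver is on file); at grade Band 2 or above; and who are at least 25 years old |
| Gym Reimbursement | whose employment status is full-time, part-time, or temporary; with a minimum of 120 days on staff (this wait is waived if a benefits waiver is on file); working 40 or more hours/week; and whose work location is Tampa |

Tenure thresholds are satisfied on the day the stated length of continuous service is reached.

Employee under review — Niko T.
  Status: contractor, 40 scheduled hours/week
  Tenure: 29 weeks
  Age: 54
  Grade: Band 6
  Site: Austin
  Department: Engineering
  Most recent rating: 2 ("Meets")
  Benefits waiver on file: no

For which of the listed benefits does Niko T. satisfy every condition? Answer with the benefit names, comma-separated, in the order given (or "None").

Identity Protection Plan

Charitable Gift Match — status contractor ✗ (excluded) → not eligible.
Spot Bonus Program — status contractor ✗ (requires full-time, part-time, or temporary) → not eligible.
Caregiver Leave — no waiver, service 29 weeks ≥ 30 days ✓; 40 hrs/wk ≥ 24 ✓; site Austin ✗ (not Pune) → not eligible.
Health Savings Account — status contractor ✗ (requires full-time, part-time, seasonal, or temporary) → not eligible.
Floating Holidays — status contractor ✗ (requires full-time, part-time, or temporary) → not eligible.
Identity Protection Plan — no waiver, service 29 weeks ≥ 26 weeks ✓; grade Band 6 ≥ Band 2 ✓; age 54 ≥ 25 ✓ → eligible.
Gym Reimbursement — status contractor ✗ (requires full-time, part-time, or temporary) → not eligible.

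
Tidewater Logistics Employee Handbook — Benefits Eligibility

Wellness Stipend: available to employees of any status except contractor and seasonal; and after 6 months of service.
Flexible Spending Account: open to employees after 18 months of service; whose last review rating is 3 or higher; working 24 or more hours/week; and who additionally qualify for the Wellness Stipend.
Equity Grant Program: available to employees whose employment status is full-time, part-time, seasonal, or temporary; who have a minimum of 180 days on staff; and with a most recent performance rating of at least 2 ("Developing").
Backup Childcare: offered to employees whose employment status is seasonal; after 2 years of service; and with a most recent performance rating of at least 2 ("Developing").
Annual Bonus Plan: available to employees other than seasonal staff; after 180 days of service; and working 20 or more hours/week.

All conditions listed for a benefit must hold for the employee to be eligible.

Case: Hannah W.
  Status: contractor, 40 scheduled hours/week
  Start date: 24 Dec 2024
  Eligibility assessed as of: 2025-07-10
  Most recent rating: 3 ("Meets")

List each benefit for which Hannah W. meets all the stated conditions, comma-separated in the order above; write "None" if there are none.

Service from 24 Dec 2024 to 2025-07-10: 198 days.
Wellness Stipend — status contractor ✗ (excluded) → not eligible.
Flexible Spending Account — service 198 days < 18 months (≈540 days) ✗ → not eligible.
Equity Grant Program — status contractor ✗ (requires full-time, part-time, seasonal, or temporary) → not eligible.
Backup Childcare — status contractor ✗ (requires seasonal) → not eligible.
Annual Bonus Plan — status contractor ✓ (not excluded); service 198 days ≥ 180 days ✓; 40 hrs/wk ≥ 20 ✓ → eligible.

Annual Bonus Plan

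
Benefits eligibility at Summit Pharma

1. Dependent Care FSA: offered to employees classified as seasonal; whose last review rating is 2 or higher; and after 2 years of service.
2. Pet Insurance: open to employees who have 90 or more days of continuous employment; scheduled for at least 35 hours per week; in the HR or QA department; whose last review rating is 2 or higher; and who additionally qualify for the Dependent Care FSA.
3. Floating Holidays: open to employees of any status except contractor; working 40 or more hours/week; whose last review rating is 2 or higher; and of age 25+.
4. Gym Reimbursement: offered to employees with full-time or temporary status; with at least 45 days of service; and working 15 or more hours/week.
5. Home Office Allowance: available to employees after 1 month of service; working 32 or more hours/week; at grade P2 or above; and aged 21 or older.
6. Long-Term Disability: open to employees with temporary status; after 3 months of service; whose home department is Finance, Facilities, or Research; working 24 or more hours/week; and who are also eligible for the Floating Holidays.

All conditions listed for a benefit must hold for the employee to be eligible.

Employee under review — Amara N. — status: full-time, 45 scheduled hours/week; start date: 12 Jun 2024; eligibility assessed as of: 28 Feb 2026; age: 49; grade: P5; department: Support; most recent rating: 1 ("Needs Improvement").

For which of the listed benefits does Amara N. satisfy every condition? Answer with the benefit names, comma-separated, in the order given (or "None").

Gym Reimbursement, Home Office Allowance

Service from 12 Jun 2024 to 28 Feb 2026: 626 days.
Dependent Care FSA — status full-time ✗ (requires seasonal) → not eligible.
Pet Insurance — service 626 days ≥ 90 days ✓; 45 hrs/wk ≥ 35 ✓; dept Support ✗ → not eligible.
Floating Holidays — status full-time ✓ (not excluded); 45 hrs/wk ≥ 40 ✓; rating 1 < 2 ✗ → not eligible.
Gym Reimbursement — status full-time ✓; service 626 days ≥ 45 days ✓; 45 hrs/wk ≥ 15 ✓ → eligible.
Home Office Allowance — service 626 days ≥ 1 month (≈30 days) ✓; 45 hrs/wk ≥ 32 ✓; grade P5 ≥ P2 ✓; age 49 ≥ 21 ✓ → eligible.
Long-Term Disability — status full-time ✗ (requires temporary) → not eligible.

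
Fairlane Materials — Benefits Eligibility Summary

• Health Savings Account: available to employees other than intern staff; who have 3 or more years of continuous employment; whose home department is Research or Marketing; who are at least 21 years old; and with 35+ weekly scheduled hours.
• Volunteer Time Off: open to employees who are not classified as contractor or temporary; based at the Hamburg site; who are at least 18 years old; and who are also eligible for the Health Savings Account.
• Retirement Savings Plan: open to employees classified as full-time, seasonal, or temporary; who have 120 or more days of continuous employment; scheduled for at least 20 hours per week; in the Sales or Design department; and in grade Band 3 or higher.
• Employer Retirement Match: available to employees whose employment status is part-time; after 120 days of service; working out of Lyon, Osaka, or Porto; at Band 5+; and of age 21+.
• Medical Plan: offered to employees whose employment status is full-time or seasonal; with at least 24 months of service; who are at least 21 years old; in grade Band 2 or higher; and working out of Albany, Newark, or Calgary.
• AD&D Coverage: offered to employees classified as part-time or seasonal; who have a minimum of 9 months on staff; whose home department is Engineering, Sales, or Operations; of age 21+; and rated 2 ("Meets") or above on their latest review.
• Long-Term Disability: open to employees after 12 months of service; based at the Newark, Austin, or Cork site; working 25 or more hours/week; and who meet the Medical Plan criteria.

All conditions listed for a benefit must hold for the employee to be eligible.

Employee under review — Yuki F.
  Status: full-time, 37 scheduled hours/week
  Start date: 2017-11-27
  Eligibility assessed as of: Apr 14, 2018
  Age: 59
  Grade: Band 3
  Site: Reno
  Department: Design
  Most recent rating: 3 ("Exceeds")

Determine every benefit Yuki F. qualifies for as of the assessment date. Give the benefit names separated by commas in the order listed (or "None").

Retirement Savings Plan

Service from 2017-11-27 to Apr 14, 2018: 138 days.
Health Savings Account — status full-time ✓ (not excluded); service 138 days < 3 years (≈1095 days) ✗ → not eligible.
Volunteer Time Off — status full-time ✓ (not excluded); site Reno ✗ (not Hamburg) → not eligible.
Retirement Savings Plan — status full-time ✓; service 138 days ≥ 120 days ✓; 37 hrs/wk ≥ 20 ✓; dept Design ✓; grade Band 3 ≥ Band 3 ✓ → eligible.
Employer Retirement Match — status full-time ✗ (requires part-time) → not eligible.
Medical Plan — status full-time ✓; service 138 days < 24 months (≈720 days) ✗ → not eligible.
AD&D Coverage — status full-time ✗ (requires part-time or seasonal) → not eligible.
Long-Term Disability — service 138 days < 12 months (≈360 days) ✗ → not eligible.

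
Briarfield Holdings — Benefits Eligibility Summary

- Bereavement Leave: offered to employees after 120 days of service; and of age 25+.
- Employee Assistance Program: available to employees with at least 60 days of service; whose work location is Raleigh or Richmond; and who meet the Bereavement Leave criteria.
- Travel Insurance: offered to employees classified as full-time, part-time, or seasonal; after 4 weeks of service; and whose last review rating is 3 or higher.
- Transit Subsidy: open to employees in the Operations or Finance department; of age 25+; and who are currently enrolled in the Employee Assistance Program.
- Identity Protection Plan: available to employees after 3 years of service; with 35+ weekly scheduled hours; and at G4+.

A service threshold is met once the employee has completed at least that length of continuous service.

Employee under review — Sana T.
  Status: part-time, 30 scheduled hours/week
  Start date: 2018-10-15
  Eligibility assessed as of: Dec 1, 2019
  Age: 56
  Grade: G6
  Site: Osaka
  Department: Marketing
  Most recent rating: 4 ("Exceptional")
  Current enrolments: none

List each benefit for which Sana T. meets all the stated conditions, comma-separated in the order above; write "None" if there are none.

Bereavement Leave, Travel Insurance

Service from 2018-10-15 to Dec 1, 2019: 412 days.
Bereavement Leave — service 412 days ≥ 120 days ✓; age 56 ≥ 25 ✓ → eligible.
Employee Assistance Program — service 412 days ≥ 60 days ✓; site Osaka ✗ (not Raleigh or Richmond) → not eligible.
Travel Insurance — status part-time ✓; service 412 days ≥ 4 weeks (≈28 days) ✓; rating 4 ≥ 3 ✓ → eligible.
Transit Subsidy — dept Marketing ✗ → not eligible.
Identity Protection Plan — service 412 days < 3 years (≈1095 days) ✗ → not eligible.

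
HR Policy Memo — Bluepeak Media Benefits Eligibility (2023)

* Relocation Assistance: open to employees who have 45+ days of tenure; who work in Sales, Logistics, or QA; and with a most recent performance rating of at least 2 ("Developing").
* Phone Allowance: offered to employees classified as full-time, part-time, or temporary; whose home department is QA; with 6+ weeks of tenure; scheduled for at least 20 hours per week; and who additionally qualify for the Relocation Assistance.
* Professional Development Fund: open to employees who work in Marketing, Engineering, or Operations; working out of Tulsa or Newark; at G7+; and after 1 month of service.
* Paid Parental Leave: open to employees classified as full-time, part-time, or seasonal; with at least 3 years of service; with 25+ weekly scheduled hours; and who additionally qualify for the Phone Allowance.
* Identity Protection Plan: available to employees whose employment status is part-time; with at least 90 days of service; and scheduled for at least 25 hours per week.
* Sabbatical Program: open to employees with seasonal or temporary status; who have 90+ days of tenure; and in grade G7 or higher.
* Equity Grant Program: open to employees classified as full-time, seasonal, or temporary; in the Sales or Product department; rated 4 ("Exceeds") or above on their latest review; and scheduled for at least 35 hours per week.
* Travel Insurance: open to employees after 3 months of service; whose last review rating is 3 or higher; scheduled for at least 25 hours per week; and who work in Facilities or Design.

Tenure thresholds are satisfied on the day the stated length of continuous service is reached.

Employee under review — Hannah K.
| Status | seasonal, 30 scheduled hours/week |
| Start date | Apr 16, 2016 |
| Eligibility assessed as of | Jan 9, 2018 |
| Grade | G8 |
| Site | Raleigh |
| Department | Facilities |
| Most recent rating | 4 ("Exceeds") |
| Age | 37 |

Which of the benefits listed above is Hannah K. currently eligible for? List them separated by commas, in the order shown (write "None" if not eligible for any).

Service from Apr 16, 2016 to Jan 9, 2018: 633 days.
Relocation Assistance — service 633 days ≥ 45 days ✓; dept Facilities ✗ → not eligible.
Phone Allowance — status seasonal ✗ (requires full-time, part-time, or temporary) → not eligible.
Professional Development Fund — dept Facilities ✗ → not eligible.
Paid Parental Leave — status seasonal ✓; service 633 days < 3 years (≈1095 days) ✗ → not eligible.
Identity Protection Plan — status seasonal ✗ (requires part-time) → not eligible.
Sabbatical Program — status seasonal ✓; service 633 days ≥ 90 days ✓; grade G8 ≥ G7 ✓ → eligible.
Equity Grant Program — status seasonal ✓; dept Facilities ✗ → not eligible.
Travel Insurance — service 633 days ≥ 3 months (≈90 days) ✓; rating 4 ≥ 3 ✓; 30 hrs/wk ≥ 25 ✓; dept Facilities ✓ → eligible.

Sabbatical Program, Travel Insurance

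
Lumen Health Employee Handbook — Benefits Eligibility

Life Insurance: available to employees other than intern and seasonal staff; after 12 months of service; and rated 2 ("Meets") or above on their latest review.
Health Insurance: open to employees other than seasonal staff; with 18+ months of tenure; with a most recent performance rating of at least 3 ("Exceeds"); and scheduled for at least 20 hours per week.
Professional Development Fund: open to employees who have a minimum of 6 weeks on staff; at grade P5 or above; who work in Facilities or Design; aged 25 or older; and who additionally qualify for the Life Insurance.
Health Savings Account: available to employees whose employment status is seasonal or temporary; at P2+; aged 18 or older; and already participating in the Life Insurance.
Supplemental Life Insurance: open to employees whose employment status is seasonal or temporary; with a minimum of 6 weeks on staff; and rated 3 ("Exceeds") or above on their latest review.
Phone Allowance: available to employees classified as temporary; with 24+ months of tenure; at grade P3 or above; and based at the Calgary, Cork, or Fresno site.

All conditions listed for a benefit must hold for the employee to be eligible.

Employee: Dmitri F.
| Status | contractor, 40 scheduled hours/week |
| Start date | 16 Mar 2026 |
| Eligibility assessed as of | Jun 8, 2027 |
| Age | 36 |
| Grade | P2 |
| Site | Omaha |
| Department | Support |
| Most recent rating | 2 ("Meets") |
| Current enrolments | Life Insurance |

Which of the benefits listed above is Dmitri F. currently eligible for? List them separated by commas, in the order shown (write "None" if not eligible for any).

Life Insurance

Service from 16 Mar 2026 to Jun 8, 2027: 449 days.
Life Insurance — status contractor ✓ (not excluded); service 449 days ≥ 12 months (≈360 days) ✓; rating 2 ≥ 2 ✓ → eligible.
Health Insurance — status contractor ✓ (not excluded); service 449 days < 18 months (≈540 days) ✗ → not eligible.
Professional Development Fund — service 449 days ≥ 6 weeks (≈42 days) ✓; grade P2 < P5 ✗ → not eligible.
Health Savings Account — status contractor ✗ (requires seasonal or temporary) → not eligible.
Supplemental Life Insurance — status contractor ✗ (requires seasonal or temporary) → not eligible.
Phone Allowance — status contractor ✗ (requires temporary) → not eligible.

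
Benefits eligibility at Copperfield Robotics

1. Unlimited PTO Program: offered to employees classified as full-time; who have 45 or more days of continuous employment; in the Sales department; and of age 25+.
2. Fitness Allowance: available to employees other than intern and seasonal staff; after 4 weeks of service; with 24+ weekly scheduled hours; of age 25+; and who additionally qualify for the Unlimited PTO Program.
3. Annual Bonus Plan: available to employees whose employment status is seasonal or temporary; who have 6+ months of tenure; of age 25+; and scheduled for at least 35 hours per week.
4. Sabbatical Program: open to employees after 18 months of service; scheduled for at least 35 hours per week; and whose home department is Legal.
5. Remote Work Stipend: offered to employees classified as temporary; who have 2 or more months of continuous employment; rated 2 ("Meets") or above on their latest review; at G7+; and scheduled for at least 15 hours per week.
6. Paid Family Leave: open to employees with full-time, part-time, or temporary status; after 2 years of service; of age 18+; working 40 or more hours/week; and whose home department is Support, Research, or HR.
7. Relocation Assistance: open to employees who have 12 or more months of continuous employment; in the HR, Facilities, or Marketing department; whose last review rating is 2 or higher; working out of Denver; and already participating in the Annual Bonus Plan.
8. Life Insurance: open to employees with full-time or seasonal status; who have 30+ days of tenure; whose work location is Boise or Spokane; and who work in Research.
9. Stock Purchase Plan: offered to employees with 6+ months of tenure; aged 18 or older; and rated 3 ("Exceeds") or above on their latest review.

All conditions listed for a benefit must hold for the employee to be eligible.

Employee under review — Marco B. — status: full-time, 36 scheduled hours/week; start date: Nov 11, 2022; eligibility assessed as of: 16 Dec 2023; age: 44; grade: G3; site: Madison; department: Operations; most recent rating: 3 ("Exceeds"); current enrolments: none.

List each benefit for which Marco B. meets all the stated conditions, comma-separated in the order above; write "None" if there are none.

Stock Purchase Plan

Service from Nov 11, 2022 to 16 Dec 2023: 400 days.
Unlimited PTO Program — status full-time ✓; service 400 days ≥ 45 days ✓; dept Operations ✗ → not eligible.
Fitness Allowance — status full-time ✓ (not excluded); service 400 days ≥ 4 weeks (≈28 days) ✓; 36 hrs/wk ≥ 24 ✓; age 44 ≥ 25 ✓; not eligible for Unlimited PTO Program ✗ → not eligible.
Annual Bonus Plan — status full-time ✗ (requires seasonal or temporary) → not eligible.
Sabbatical Program — service 400 days < 18 months (≈540 days) ✗ → not eligible.
Remote Work Stipend — status full-time ✗ (requires temporary) → not eligible.
Paid Family Leave — status full-time ✓; service 400 days < 2 years (≈730 days) ✗ → not eligible.
Relocation Assistance — service 400 days ≥ 12 months (≈360 days) ✓; dept Operations ✗ → not eligible.
Life Insurance — status full-time ✓; service 400 days ≥ 30 days ✓; site Madison ✗ (not Boise or Spokane) → not eligible.
Stock Purchase Plan — service 400 days ≥ 6 months (≈180 days) ✓; age 44 ≥ 18 ✓; rating 3 ≥ 3 ✓ → eligible.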